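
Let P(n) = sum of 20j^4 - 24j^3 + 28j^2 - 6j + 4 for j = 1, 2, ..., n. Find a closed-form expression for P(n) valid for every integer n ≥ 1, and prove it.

We claim P(n) = n(4n^4 + 4n^3 + 4n^2 + 5n + 5) for all n ≥ 1.
When n = 1: P(1) = 22, and the closed form gives 22. They agree.
Inductive step: assume the claim holds for n = j, so P(j) = j(4j^4 + 4j^3 + 4j^2 + 5j + 5).
Then P(j+1) = P(j) + (20j^4 + 56j^3 + 76j^2 + 58j + 22) = (j(4j^4 + 4j^3 + 4j^2 + 5j + 5)) + (20j^4 + 56j^3 + 76j^2 + 58j + 22).
Simplifying, P(j+1) = (j + 1)(4j^4 + 20j^3 + 40j^2 + 41j + 22) = (j+1)(4(j+1)^4 + 4(j+1)^3 + 4(j+1)^2 + 5(j+1) + 5),
which is the closed form with n = j+1.
Hence, by induction on n, the claim holds for every n ≥ 1.

P(n) = n(4n^4 + 4n^3 + 4n^2 + 5n + 5)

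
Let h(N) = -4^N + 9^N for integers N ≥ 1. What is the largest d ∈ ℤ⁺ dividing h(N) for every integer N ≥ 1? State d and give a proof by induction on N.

Computing the first values: h(1) = 5 and h(2) = 65; gcd(5, 65) = 5, so d ≤ 5.
We prove 5 | -4^N + 9^N for all N ≥ 1 by induction on N.
When N = 1: h(1) = 5 = 5·(1), so 5 | h(1).
Inductive step: suppose the statement holds for some r ≥ 1, i.e. 5 | h(r). Then
9^{r+1} − 4^{r+1} = 9·9^r − 4·4^r = 9·(9^r − 4^r) + (5)·4^r. The first term is divisible by 5 by the inductive hypothesis, and the second term (5)·4^r is divisible by 5 since 5 | 5. Hence 5 | h(r+1).
By induction, the statement is established for all N ≥ 1.
Therefore the largest such d is 5.

d = 5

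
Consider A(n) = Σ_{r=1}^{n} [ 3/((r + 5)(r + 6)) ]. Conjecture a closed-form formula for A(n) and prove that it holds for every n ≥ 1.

We claim A(n) = n/(2(n + 6)) for all n ≥ 1.
When n = 1: A(1) = 1/14, and the closed form gives 1/14. They agree.
Inductive step: suppose the statement holds for some r ≥ 1, so A(r) = r/(2(r + 6)).
Then A(r+1) = A(r) + (3/((r + 6)(r + 7))) = (r/(2(r + 6))) + (3/((r + 6)(r + 7))).
Simplifying, A(r+1) = (r + 1)/(2(r + 7)) = (r+1)/(2((r+1) + 6)),
which is the closed form with n = r+1.
By the principle of mathematical induction, the result holds for all n ≥ 1.

A(n) = n/(2(n + 6))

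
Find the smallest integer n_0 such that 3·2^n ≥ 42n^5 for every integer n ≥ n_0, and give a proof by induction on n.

n_0 = 28

At n = 27: 402653184 < 602654094, so the inequality fails and n_0 ≥ 28. We prove 3·2^n ≥ 42n^5 for all n ≥ 28.
For the base case n = 28: 3·2^n = 805306368 and 42n^5 = 722835456, so 805306368 ≥ 722835456.
For the inductive step, assume it holds for an arbitrary p ≥ 28, so 3·2^p ≥ 42p^5.
Then 3·2^(p + 1) = 2·(3·2^p) ≥ 2·(42p^5).
Also, for p ≥ 28 we have 2·(42p^5) ≥ 42(p+1)^5, since 2 ≥ (1 + 1/p)^5 for all p ≥ 28.
Combining, 3·2^(p + 1) ≥ 42(p+1)^5.
Hence, by induction on n, the claim holds for every n ≥ 28.
Hence the smallest such n_0 is 28.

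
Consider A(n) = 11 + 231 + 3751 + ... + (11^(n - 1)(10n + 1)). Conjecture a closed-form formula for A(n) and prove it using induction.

A(n) = 11^n·n

We claim A(n) = 11^n·n for all n ≥ 1.
Base case (n = 1): A(1) = 11, and the closed form gives 11. They agree.
Suppose the result is true for n = i, so A(i) = 11^i·i.
Then A(i+1) = A(i) + (11^i(10i + 11)) = (11^i·i) + (11^i(10i + 11)).
Simplifying, A(i+1) = 11^(i + 1)(i + 1) = 11^(i+1)·(i+1),
which is the closed form with n = i+1.
By induction, the statement is established for all n ≥ 1.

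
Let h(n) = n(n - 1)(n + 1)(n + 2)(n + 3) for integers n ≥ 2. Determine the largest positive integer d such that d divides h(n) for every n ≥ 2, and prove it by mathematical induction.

Computing the first values: h(2) = 120 and h(3) = 720; gcd(120, 720) = 120, so d ≤ 120.
We prove 120 | n(n - 1)(n + 1)(n + 2)(n + 3) for all n ≥ 2 by induction on n.
Base case (n = 2): h(2) = 120 = 120·(1), so 120 | h(2).
Suppose the result is true for n = i, i.e. 120 | h(i). Then
h(i+1) − h(i) = i·(i+1)·(i+2)·(i+3)·(i+4) − (i-1)·i·(i+1)·(i+2)·(i+3) = i·(i+1)·(i+2)·(i+3)·[(i+4) − (i-1)] = 5·i·(i+1)·(i+2)·(i+3). The product of 4 consecutive integers is divisible by (4)! = 24, so h(i+1) − h(i) is divisible by 5·24 = 120. By the inductive hypothesis 120 | h(i), hence 120 | h(i+1).
By induction, the statement is established for all n ≥ 2.
Therefore the largest such d is 120.

d = 120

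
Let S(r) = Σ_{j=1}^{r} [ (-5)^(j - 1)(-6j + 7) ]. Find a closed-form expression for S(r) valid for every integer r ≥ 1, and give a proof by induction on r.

S(r) = (-5)^r(r - 1) + 1

We claim S(r) = (-5)^r(r - 1) + 1 for all r ≥ 1.
Base step (r = 1): S(1) = 1, and the closed form gives 1. They agree.
Inductive step: suppose the statement holds for some j ≥ 1, so S(j) = (-5)^j(j - 1) + 1.
Then S(j+1) = S(j) + ((-5)^j(-6j + 1)) = ((-5)^j(j - 1) + 1) + ((-5)^j(-6j + 1)).
Simplifying, S(j+1) = (-5)^(j + 1)j + 1 = (-5)^(j+1)((j+1) - 1) + 1,
which is the closed form with r = j+1.
This completes the induction.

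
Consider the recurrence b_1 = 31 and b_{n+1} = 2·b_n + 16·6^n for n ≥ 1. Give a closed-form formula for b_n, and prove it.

Computing the first terms: b_1 = 31, b_2 = 158, b_3 = 892. This suggests b_n = 7·2^(n - 1) + 4·6^n.
Base step (n = 1): the formula gives 31 = 31 = b_1.
Inductive step: suppose the statement holds for some p ≥ 1, so b_p = 7·2^(p - 1) + 4·6^p.
Then b_{p+1} = 2·b_p + 16·6^p = 2·(7·2^(p - 1) + 4·6^p) + 16·6^p = 7·2^p + 4·6^(p + 1) = 7·2^((p+1) - 1) + 4·6^(p+1),
which is the claimed formula at n = p+1.
By induction, the statement is established for all n ≥ 1.

b_n = 7·2^(n - 1) + 4·6^n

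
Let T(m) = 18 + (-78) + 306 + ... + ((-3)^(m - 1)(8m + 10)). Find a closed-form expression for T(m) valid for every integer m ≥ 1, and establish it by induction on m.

We claim T(m) = -(-3)^m(2m + 3) + 3 for all m ≥ 1.
When m = 1: T(1) = 18, and the closed form gives 18. They agree.
Suppose the result is true for m = r, so T(r) = -(-3)^r(2r + 3) + 3.
Then T(r+1) = T(r) + ((-3)^r(8r + 18)) = (-(-3)^r(2r + 3) + 3) + ((-3)^r(8r + 18)).
Simplifying, T(r+1) = 6(-3)^r·r + 15(-3)^r + 3 = -(-3)^(r+1)(2(r+1) + 3) + 3,
which is the closed form with m = r+1.
By the principle of mathematical induction, the result holds for all m ≥ 1.

T(m) = -(-3)^m(2m + 3) + 3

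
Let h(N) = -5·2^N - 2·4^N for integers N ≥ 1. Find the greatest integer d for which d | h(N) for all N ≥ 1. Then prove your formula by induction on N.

d = 2

Computing the first values: h(1) = -18 and h(2) = -52; gcd(-18, -52) = 2, so d ≤ 2.
We prove 2 | -5·2^N - 2·4^N for all N ≥ 1 by induction on N.
When N = 1: h(1) = -18 = 2·(-9), so 2 | h(1).
Inductive step: suppose the statement holds for some k ≥ 1, i.e. 2 | h(k). Then
h(k+1) − 4·h(k) = (-5·2^(k+1) - 2·4^(k+1)) − 4·(-5·2^k - 2·4^k) = (-5)·2^k·(2 − 4) = (10)·2^k. Since 2 | h(k) by the inductive hypothesis, 2 | 4·h(k); and 2 | 10 since 10 = 2·5. Therefore 2 | h(k+1).
This completes the induction.
Therefore the largest such d is 2.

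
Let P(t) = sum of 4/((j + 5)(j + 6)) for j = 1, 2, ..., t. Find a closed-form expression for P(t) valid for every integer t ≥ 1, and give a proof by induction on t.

P(t) = 2t/(3(t + 6))

We claim P(t) = 2t/(3(t + 6)) for all t ≥ 1.
For the base case t = 1: P(1) = 2/21, and the closed form gives 2/21. They agree.
For the inductive step, assume it holds for an arbitrary j ≥ 1, so P(j) = 2j/(3(j + 6)).
Then P(j+1) = P(j) + (4/((j + 6)(j + 7))) = (2j/(3(j + 6))) + (4/((j + 6)(j + 7))).
Simplifying, P(j+1) = 2(j + 1)/(3(j + 7)) = 2(j+1)/(3((j+1) + 6)),
which is the closed form with t = j+1.
By induction, the statement is established for all t ≥ 1.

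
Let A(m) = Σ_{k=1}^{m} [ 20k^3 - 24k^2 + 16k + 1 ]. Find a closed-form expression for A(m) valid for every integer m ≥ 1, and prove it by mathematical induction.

We claim A(m) = m(5m^3 + 2m^2 + m + 5) for all m ≥ 1.
When m = 1: A(1) = 13, and the closed form gives 13. They agree.
Inductive step: assume the claim holds for m = k, so A(k) = k(5k^3 + 2k^2 + k + 5).
Then A(k+1) = A(k) + (20k^3 + 36k^2 + 28k + 13) = (k(5k^3 + 2k^2 + k + 5)) + (20k^3 + 36k^2 + 28k + 13).
Simplifying, A(k+1) = (k + 1)(5k^3 + 17k^2 + 20k + 13) = (k+1)(5(k+1)^3 + 2(k+1)^2 + (k+1) + 5),
which is the closed form with m = k+1.
Hence, by induction on m, the claim holds for every m ≥ 1.

A(m) = m(5m^3 + 2m^2 + m + 5)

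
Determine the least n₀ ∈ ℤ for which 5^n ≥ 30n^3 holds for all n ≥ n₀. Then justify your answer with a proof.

n₀ = 6

At n = 5: 3125 < 3750, so the inequality fails and n₀ ≥ 6. We prove 5^n ≥ 30n^3 for all n ≥ 6.
When n = 6: 5^n = 15625 and 30n^3 = 6480, so 15625 ≥ 6480.
Suppose the result is true for n = r, so 5^r ≥ 30r^3.
Then 5^(r + 1) = 5·(5^r) ≥ 5·(30r^3).
Also, for r ≥ 6 we have 5·(30r^3) ≥ 30(r+1)^3, since 5 ≥ (1 + 1/r)^3 for all r ≥ 6.
Combining, 5^(r + 1) ≥ 30(r+1)^3.
Hence, by induction on n, the claim holds for every n ≥ 6.
Hence the smallest such n₀ is 6.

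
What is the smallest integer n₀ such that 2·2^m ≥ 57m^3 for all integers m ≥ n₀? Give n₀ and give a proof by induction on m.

n₀ = 18

At m = 17: 262144 < 280041, so the inequality fails and n₀ ≥ 18. We prove 2·2^m ≥ 57m^3 for all m ≥ 18.
Base step (m = 18): 2·2^m = 524288 and 57m^3 = 332424, so 524288 ≥ 332424.
Inductive step: suppose the statement holds for some j ≥ 18, so 2·2^j ≥ 57j^3.
Then 2·2^(j + 1) = 2·(2·2^j) ≥ 2·(57j^3).
Also, for j ≥ 18 we have 2·(57j^3) ≥ 57(j+1)^3, since 2 ≥ (1 + 1/j)^3 for all j ≥ 18.
Combining, 2·2^(j + 1) ≥ 57(j+1)^3.
This completes the induction.
Hence the smallest such n₀ is 18.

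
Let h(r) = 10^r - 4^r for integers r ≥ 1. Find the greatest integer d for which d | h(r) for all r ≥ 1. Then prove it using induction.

Computing the first values: h(1) = 6 and h(2) = 84; gcd(6, 84) = 6, so d ≤ 6.
We prove 6 | 10^r - 4^r for all r ≥ 1 by induction on r.
Base case (r = 1): h(1) = 6 = 6·(1), so 6 | h(1).
For the inductive step, assume it holds for an arbitrary p ≥ 1, i.e. 6 | h(p). Then
10^{p+1} − 4^{p+1} = 10·10^p − 4·4^p = 10·(10^p − 4^p) + (6)·4^p. The first term is divisible by 6 by the inductive hypothesis, and the second term (6)·4^p is divisible by 6 since 6 | 6. Hence 6 | h(p+1).
This completes the induction.
Therefore the largest such d is 6.

d = 6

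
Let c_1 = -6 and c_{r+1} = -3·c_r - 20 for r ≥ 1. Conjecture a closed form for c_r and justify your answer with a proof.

c_r = -(-3)^(r - 1) - 5

Computing the first terms: c_1 = -6, c_2 = -2, c_3 = -14. This suggests c_r = -(-3)^(r - 1) - 5.
Base step (r = 1): the formula gives -6 = -6 = c_1.
Inductive step: suppose the statement holds for some i ≥ 1, so c_i = -(-3)^(i - 1) - 5.
Then c_{i+1} = -3·c_i - 20 = -3·(-(-3)^(i - 1) - 5) - 20 = -(-3)^i - 5 = -(-3)^((i+1) - 1) - 5,
which is the claimed formula at r = i+1.
By the principle of mathematical induction, the result holds for all r ≥ 1.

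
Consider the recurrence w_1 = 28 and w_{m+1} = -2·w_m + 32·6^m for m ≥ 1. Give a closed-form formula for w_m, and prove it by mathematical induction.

Computing the first terms: w_1 = 28, w_2 = 136, w_3 = 880. This suggests w_m = (-2)^(m + 1) + 4·6^m.
Base step (m = 1): the formula gives 28 = 28 = w_1.
For the inductive step, assume it holds for an arbitrary i ≥ 1, so w_i = (-2)^(i + 1) + 4·6^i.
Then w_{i+1} = -2·w_i + 32·6^i = -2·((-2)^(i + 1) + 4·6^i) + 32·6^i = (-2)^(i + 2) + 4·6^(i + 1) = (-2)^((i+1) + 1) + 4·6^(i+1),
which is the claimed formula at m = i+1.
By the principle of mathematical induction, the result holds for all m ≥ 1.

w_m = (-2)^(m + 1) + 4·6^m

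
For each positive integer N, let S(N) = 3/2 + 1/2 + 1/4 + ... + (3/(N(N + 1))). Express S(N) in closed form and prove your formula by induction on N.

We claim S(N) = 3N/(N + 1) for all N ≥ 1.
Base case (N = 1): S(1) = 3/2, and the closed form gives 3/2. They agree.
For the inductive step, assume it holds for an arbitrary k ≥ 1, so S(k) = 3k/(k + 1).
Then S(k+1) = S(k) + (3/((k + 1)(k + 2))) = (3k/(k + 1)) + (3/((k + 1)(k + 2))).
Simplifying, S(k+1) = 3(k + 1)/(k + 2) = 3(k+1)/((k+1) + 1),
which is the closed form with N = k+1.
Hence, by induction on N, the claim holds for every N ≥ 1.

S(N) = 3N/(N + 1)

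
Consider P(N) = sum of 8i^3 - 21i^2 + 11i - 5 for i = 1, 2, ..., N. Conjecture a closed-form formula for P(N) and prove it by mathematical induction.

P(N) = N(2N^3 - 3N^2 - 3N - 3)

We claim P(N) = N(2N^3 - 3N^2 - 3N - 3) for all N ≥ 1.
For the base case N = 1: P(1) = -7, and the closed form gives -7. They agree.
Suppose the result is true for N = i, so P(i) = i(2i^3 - 3i^2 - 3i - 3).
Then P(i+1) = P(i) + (8i^3 + 3i^2 - 7i - 7) = (i(2i^3 - 3i^2 - 3i - 3)) + (8i^3 + 3i^2 - 7i - 7).
Simplifying, P(i+1) = (i + 1)(2i^3 + 3i^2 - 3i - 7) = (i+1)(2(i+1)^3 - 3(i+1)^2 - 3(i+1) - 3),
which is the closed form with N = i+1.
By the principle of mathematical induction, the result holds for all N ≥ 1.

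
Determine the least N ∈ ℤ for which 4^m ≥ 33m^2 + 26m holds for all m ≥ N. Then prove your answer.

At m = 4: 256 < 632, so the inequality fails and N ≥ 5. We prove 4^m ≥ 33m^2 + 26m for all m ≥ 5.
Base case (m = 5): 4^m = 1024 and 33m^2 + 26m = 955, so 1024 ≥ 955.
Inductive step: suppose the statement holds for some i ≥ 5, so 4^i ≥ 33i^2 + 26i.
Then 4^(i + 1) = 4·(4^i) ≥ 4·(33i^2 + 26i).
Also, for i ≥ 5 we have 4·(33i^2 + 26i) ≥ 33(i+1)^2 + 26(i+1), since 4·(33i^2 + 26i) − (33(i+1)^2 + 26(i+1)) = 99i^2 + 12i - 59, which is nonnegative for all i ≥ 5.
Combining, 4^(i + 1) ≥ 33(i+1)^2 + 26(i+1).
Hence, by induction on m, the claim holds for every m ≥ 5.
Hence the smallest such N is 5.

N = 5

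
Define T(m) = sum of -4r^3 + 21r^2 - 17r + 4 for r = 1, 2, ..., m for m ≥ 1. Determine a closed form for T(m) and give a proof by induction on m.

We claim T(m) = -m(m^3 - 5m^2 - m + 1) for all m ≥ 1.
Base step (m = 1): T(1) = 4, and the closed form gives 4. They agree.
Inductive step: suppose the statement holds for some r ≥ 1, so T(r) = r(-r^3 + 5r^2 + r - 1).
Then T(r+1) = T(r) + (-4r^3 + 9r^2 + 13r + 4) = (r(-r^3 + 5r^2 + r - 1)) + (-4r^3 + 9r^2 + 13r + 4).
Simplifying, T(r+1) = -(r + 1)(r^3 - 2r^2 - 8r - 4) = -(r+1)((r+1)^3 - 5(r+1)^2 - (r+1) + 1),
which is the closed form with m = r+1.
Hence, by induction on m, the claim holds for every m ≥ 1.

T(m) = -m(m^3 - 5m^2 - m + 1)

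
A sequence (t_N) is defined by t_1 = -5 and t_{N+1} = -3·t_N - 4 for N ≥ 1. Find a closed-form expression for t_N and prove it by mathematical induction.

Computing the first terms: t_1 = -5, t_2 = 11, t_3 = -37. This suggests t_N = -4(-3)^(N - 1) - 1.
For the base case N = 1: the formula gives -5 = -5 = t_1.
Inductive step: suppose the statement holds for some i ≥ 1, so t_i = -4(-3)^(i - 1) - 1.
Then t_{i+1} = -3·t_i - 4 = -3·(-4(-3)^(i - 1) - 1) - 4 = -4(-3)^i - 1 = -4(-3)^((i+1) - 1) - 1,
which is the claimed formula at N = i+1.
This completes the induction.

t_N = -4(-3)^(N - 1) - 1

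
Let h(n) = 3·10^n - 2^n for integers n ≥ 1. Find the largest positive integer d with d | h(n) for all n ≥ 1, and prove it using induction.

Computing the first values: h(1) = 28 and h(2) = 296; gcd(28, 296) = 4, so d ≤ 4.
We prove 4 | 3·10^n - 2^n for all n ≥ 1 by induction on n.
For the base case n = 1: h(1) = 28 = 4·(7), so 4 | h(1).
Inductive step: suppose the statement holds for some i ≥ 1, i.e. 4 | h(i). Then
h(i+1) − 10·h(i) = (3·10^(i+1) - 2^(i+1)) − 10·(3·10^i - 2^i) = (-1)·2^i·(2 − 10) = (8)·2^i. Since 4 | h(i) by the inductive hypothesis, 4 | 10·h(i); and 4 | 8 since 8 = 4·2. Therefore 4 | h(i+1).
This completes the induction.
Therefore the largest such d is 4.

d = 4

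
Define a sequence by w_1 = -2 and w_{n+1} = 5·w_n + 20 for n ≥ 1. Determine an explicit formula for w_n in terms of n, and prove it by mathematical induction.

w_n = 3·5^(n - 1) - 5

Computing the first terms: w_1 = -2, w_2 = 10, w_3 = 70. This suggests w_n = 3·5^(n - 1) - 5.
When n = 1: the formula gives -2 = -2 = w_1.
Inductive step: assume the claim holds for n = k, so w_k = 3·5^(k - 1) - 5.
Then w_{k+1} = 5·w_k + 20 = 5·(3·5^(k - 1) - 5) + 20 = 3·5^k - 5 = 3·5^((k+1) - 1) - 5,
which is the claimed formula at n = k+1.
This completes the induction.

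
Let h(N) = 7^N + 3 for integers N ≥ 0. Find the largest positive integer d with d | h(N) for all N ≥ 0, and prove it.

d = 2

Computing the first values: h(0) = 4 and h(1) = 10; gcd(4, 10) = 2, so d ≤ 2.
We prove 2 | 7^N + 3 for all N ≥ 0 by induction on N.
Base step (N = 0): h(0) = 4 = 2·(2), so 2 | h(0).
Suppose the result is true for N = r, i.e. 2 | h(r). Then
h(r+1) = 7^(r+1) + 3 = 7·(7^r + 3) - 18 = 7·h(r) - 18. The first term is divisible by 2 by the inductive hypothesis, and -18 is divisible by 2. Hence 2 | h(r+1).
This completes the induction.
Therefore the largest such d is 2.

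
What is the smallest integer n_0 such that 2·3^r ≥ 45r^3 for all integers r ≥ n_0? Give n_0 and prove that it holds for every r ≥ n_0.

At r = 8: 13122 < 23040, so the inequality fails and n_0 ≥ 9. We prove 2·3^r ≥ 45r^3 for all r ≥ 9.
Base case (r = 9): 2·3^r = 39366 and 45r^3 = 32805, so 39366 ≥ 32805.
Inductive step: suppose the statement holds for some j ≥ 9, so 2·3^j ≥ 45j^3.
Then 2·3^(j + 1) = 3·(2·3^j) ≥ 3·(45j^3).
Also, for j ≥ 9 we have 3·(45j^3) ≥ 45(j+1)^3, since 3 ≥ (1 + 1/j)^3 for all j ≥ 9.
Combining, 2·3^(j + 1) ≥ 45(j+1)^3.
This completes the induction.
Hence the smallest such n_0 is 9.

n_0 = 9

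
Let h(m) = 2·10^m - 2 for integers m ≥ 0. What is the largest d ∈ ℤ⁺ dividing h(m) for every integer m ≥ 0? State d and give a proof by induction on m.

d = 18

Computing the first values: h(0) = 0 and h(1) = 18; gcd(0, 18) = 18, so d ≤ 18.
We prove 18 | 2·10^m - 2 for all m ≥ 0 by induction on m.
Base case (m = 0): h(0) = 0 = 18·(0), so 18 | h(0).
Inductive step: suppose the statement holds for some i ≥ 0, i.e. 18 | h(i). Then
h(i+1) = 2·10^(i+1) - 2 = 10·(2·10^i - 2) + 18 = 10·h(i) + 18. The first term is divisible by 18 by the inductive hypothesis, and 18 is divisible by 18. Hence 18 | h(i+1).
By the principle of mathematical induction, the result holds for all m ≥ 0.
Therefore the largest such d is 18.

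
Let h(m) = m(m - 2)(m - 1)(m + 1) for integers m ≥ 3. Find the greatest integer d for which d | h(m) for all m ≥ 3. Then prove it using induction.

Computing the first values: h(3) = 24 and h(4) = 120; gcd(24, 120) = 24, so d ≤ 24.
We prove 24 | m(m - 2)(m - 1)(m + 1) for all m ≥ 3 by induction on m.
Base step (m = 3): h(3) = 24 = 24·(1), so 24 | h(3).
Inductive step: assume the claim holds for m = k, i.e. 24 | h(k). Then
h(k+1) − h(k) = (k-1)·k·(k+1)·(k+2) − (k-2)·(k-1)·k·(k+1) = (k-1)·k·(k+1)·[(k+2) − (k-2)] = 4·(k-1)·k·(k+1). The product of 3 consecutive integers is divisible by (3)! = 6, so h(k+1) − h(k) is divisible by 4·6 = 24. By the inductive hypothesis 24 | h(k), hence 24 | h(k+1).
This completes the induction.
Therefore the largest such d is 24.

d = 24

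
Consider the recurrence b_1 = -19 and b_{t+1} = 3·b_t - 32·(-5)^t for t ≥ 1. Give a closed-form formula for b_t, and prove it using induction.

b_t = 4(-5)^t + 3^(t - 1)

Computing the first terms: b_1 = -19, b_2 = 103, b_3 = -491. This suggests b_t = 4(-5)^t + 3^(t - 1).
When t = 1: the formula gives -19 = -19 = b_1.
Inductive step: suppose the statement holds for some k ≥ 1, so b_k = 4(-5)^k + 3^(k - 1).
Then b_{k+1} = 3·b_k - 32·(-5)^k = 3·(4(-5)^k + 3^(k - 1)) - 32·(-5)^k = 4(-5)^(k + 1) + 3^k = 4(-5)^(k+1) + 3^((k+1) - 1),
which is the claimed formula at t = k+1.
By induction, the statement is established for all t ≥ 1.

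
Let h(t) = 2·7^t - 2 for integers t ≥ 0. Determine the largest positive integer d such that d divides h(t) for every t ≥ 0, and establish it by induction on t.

Computing the first values: h(0) = 0 and h(1) = 12; gcd(0, 12) = 12, so d ≤ 12.
We prove 12 | 2·7^t - 2 for all t ≥ 0 by induction on t.
Base step (t = 0): h(0) = 0 = 12·(0), so 12 | h(0).
For the inductive step, assume it holds for an arbitrary i ≥ 0, i.e. 12 | h(i). Then
h(i+1) = 2·7^(i+1) - 2 = 7·(2·7^i - 2) + 12 = 7·h(i) + 12. The first term is divisible by 12 by the inductive hypothesis, and 12 is divisible by 12. Hence 12 | h(i+1).
Hence, by induction on t, the claim holds for every t ≥ 0.
Therefore the largest such d is 12.

d = 12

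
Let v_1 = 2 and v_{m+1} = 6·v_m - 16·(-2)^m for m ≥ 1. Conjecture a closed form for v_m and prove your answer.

Computing the first terms: v_1 = 2, v_2 = 44, v_3 = 200. This suggests v_m = -(-2)^(m + 1) + 6^m.
Base case (m = 1): the formula gives 2 = 2 = v_1.
For the inductive step, assume it holds for an arbitrary p ≥ 1, so v_p = -(-2)^(p + 1) + 6^p.
Then v_{p+1} = 6·v_p - 16·(-2)^p = 6·(-(-2)^(p + 1) + 6^p) - 16·(-2)^p = -(-2)^(p + 2) + 6^(p + 1) = -(-2)^((p+1) + 1) + 6^(p+1),
which is the claimed formula at m = p+1.
By induction, the statement is established for all m ≥ 1.

v_m = -(-2)^(m + 1) + 6^m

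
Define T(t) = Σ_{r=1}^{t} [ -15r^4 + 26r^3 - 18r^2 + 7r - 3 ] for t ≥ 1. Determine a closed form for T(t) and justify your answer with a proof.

We claim T(t) = -t(3t^4 + t^3 - 2t^2 - t + 2) for all t ≥ 1.
Base step (t = 1): T(1) = -3, and the closed form gives -3. They agree.
Inductive step: suppose the statement holds for some r ≥ 1, so T(r) = r(-3r^4 - r^3 + 2r^2 + r - 2).
Then T(r+1) = T(r) + (-15r^4 - 34r^3 - 30r^2 - 11r - 3) = (r(-3r^4 - r^3 + 2r^2 + r - 2)) + (-15r^4 - 34r^3 - 30r^2 - 11r - 3).
Simplifying, T(r+1) = -(r + 1)(3r^4 + 13r^3 + 19r^2 + 10r + 3) = -(r+1)(3(r+1)^4 + (r+1)^3 - 2(r+1)^2 - (r+1) + 2),
which is the closed form with t = r+1.
By induction, the statement is established for all t ≥ 1.

T(t) = -t(3t^4 + t^3 - 2t^2 - t + 2)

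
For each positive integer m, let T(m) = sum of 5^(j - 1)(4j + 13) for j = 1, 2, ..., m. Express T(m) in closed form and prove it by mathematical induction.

We claim T(m) = 5^m(m + 3) - 3 for all m ≥ 1.
When m = 1: T(1) = 17, and the closed form gives 17. They agree.
Inductive step: assume the claim holds for m = j, so T(j) = 5^j(j + 3) - 3.
Then T(j+1) = T(j) + (5^j(4j + 17)) = (5^j(j + 3) - 3) + (5^j(4j + 17)).
Simplifying, T(j+1) = 5·5^j·j + 20·5^j - 3 = 5^(j+1)((j+1) + 3) - 3,
which is the closed form with m = j+1.
Hence, by induction on m, the claim holds for every m ≥ 1.

T(m) = 5^m(m + 3) - 3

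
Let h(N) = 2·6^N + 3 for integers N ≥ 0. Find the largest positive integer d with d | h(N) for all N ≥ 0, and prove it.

d = 5

Computing the first values: h(0) = 5 and h(1) = 15; gcd(5, 15) = 5, so d ≤ 5.
We prove 5 | 2·6^N + 3 for all N ≥ 0 by induction on N.
Base step (N = 0): h(0) = 5 = 5·(1), so 5 | h(0).
Suppose the result is true for N = m, i.e. 5 | h(m). Then
h(m+1) = 2·6^(m+1) + 3 = 6·(2·6^m + 3) - 15 = 6·h(m) - 15. The first term is divisible by 5 by the inductive hypothesis, and -15 is divisible by 5. Hence 5 | h(m+1).
By induction, the statement is established for all N ≥ 0.
Therefore the largest such d is 5.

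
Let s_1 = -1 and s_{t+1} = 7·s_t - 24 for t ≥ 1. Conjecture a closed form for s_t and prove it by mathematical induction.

Computing the first terms: s_1 = -1, s_2 = -31, s_3 = -241. This suggests s_t = -5·7^(t - 1) + 4.
Base case (t = 1): the formula gives -1 = -1 = s_1.
Inductive step: assume the claim holds for t = i, so s_i = -5·7^(i - 1) + 4.
Then s_{i+1} = 7·s_i - 24 = 7·(-5·7^(i - 1) + 4) - 24 = -5·7^i + 4 = -5·7^((i+1) - 1) + 4,
which is the claimed formula at t = i+1.
By induction, the statement is established for all t ≥ 1.

s_t = -5·7^(t - 1) + 4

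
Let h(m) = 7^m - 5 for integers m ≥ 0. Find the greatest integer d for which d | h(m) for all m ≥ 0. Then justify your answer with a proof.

Computing the first values: h(0) = -4 and h(1) = 2; gcd(-4, 2) = 2, so d ≤ 2.
We prove 2 | 7^m - 5 for all m ≥ 0 by induction on m.
Base case (m = 0): h(0) = -4 = 2·(-2), so 2 | h(0).
Inductive step: suppose the statement holds for some r ≥ 0, i.e. 2 | h(r). Then
h(r+1) = 7^(r+1) - 5 = 7·(7^r - 5) + 30 = 7·h(r) + 30. The first term is divisible by 2 by the inductive hypothesis, and 30 is divisible by 2. Hence 2 | h(r+1).
Hence, by induction on m, the claim holds for every m ≥ 0.
Therefore the largest such d is 2.

d = 2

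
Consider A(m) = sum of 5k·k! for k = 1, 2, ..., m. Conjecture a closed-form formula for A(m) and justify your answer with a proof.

We claim A(m) = 5(m + 1)! - 5 for all m ≥ 1.
Base case (m = 1): A(1) = 5, and the closed form gives 5. They agree.
Inductive step: assume the claim holds for m = k, so A(k) = 5(k + 1)! - 5.
Then A(k+1) = A(k) + (5(k + 1)(k + 1)!) = (5(k + 1)! - 5) + (5(k + 1)(k + 1)!).
Simplifying, A(k+1) = 5((k+1) + 1)! - 5,
which is the closed form with m = k+1.
By induction, the statement is established for all m ≥ 1.

A(m) = 5(m + 1)! - 5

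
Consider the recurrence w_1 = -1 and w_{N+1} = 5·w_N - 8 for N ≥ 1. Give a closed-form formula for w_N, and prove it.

Computing the first terms: w_1 = -1, w_2 = -13, w_3 = -73. This suggests w_N = -3·5^(N - 1) + 2.
Base case (N = 1): the formula gives -1 = -1 = w_1.
Suppose the result is true for N = r, so w_r = -3·5^(r - 1) + 2.
Then w_{r+1} = 5·w_r - 8 = 5·(-3·5^(r - 1) + 2) - 8 = -3·5^r + 2 = -3·5^((r+1) - 1) + 2,
which is the claimed formula at N = r+1.
By the principle of mathematical induction, the result holds for all N ≥ 1.

w_N = -3·5^(N - 1) + 2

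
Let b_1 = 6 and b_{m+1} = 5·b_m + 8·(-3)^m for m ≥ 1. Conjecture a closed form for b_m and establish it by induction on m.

Computing the first terms: b_1 = 6, b_2 = 6, b_3 = 102. This suggests b_m = -(-3)^m + 3·5^(m - 1).
Base case (m = 1): the formula gives 6 = 6 = b_1.
Inductive step: suppose the statement holds for some r ≥ 1, so b_r = -(-3)^r + 3·5^(r - 1).
Then b_{r+1} = 5·b_r + 8·(-3)^r = 5·(-(-3)^r + 3·5^(r - 1)) + 8·(-3)^r = -(-3)^(r + 1) + 3·5^r = -(-3)^(r+1) + 3·5^((r+1) - 1),
which is the claimed formula at m = r+1.
Hence, by induction on m, the claim holds for every m ≥ 1.

b_m = -(-3)^m + 3·5^(m - 1)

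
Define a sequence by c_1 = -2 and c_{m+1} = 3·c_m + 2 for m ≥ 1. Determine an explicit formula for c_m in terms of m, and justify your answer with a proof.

Computing the first terms: c_1 = -2, c_2 = -4, c_3 = -10. This suggests c_m = -3^(m - 1) - 1.
When m = 1: the formula gives -2 = -2 = c_1.
Inductive step: suppose the statement holds for some k ≥ 1, so c_k = -3^(k - 1) - 1.
Then c_{k+1} = 3·c_k + 2 = 3·(-3^(k - 1) - 1) + 2 = -3^k - 1 = -3^((k+1) - 1) - 1,
which is the claimed formula at m = k+1.
Hence, by induction on m, the claim holds for every m ≥ 1.

c_m = -3^(m - 1) - 1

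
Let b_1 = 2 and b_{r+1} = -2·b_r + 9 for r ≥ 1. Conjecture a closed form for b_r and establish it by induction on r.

b_r = -(-2)^(r - 1) + 3

Computing the first terms: b_1 = 2, b_2 = 5, b_3 = -1. This suggests b_r = -(-2)^(r - 1) + 3.
When r = 1: the formula gives 2 = 2 = b_1.
Inductive step: assume the claim holds for r = p, so b_p = -(-2)^(p - 1) + 3.
Then b_{p+1} = -2·b_p + 9 = -2·(-(-2)^(p - 1) + 3) + 9 = -(-2)^p + 3 = -(-2)^((p+1) - 1) + 3,
which is the claimed formula at r = p+1.
By the principle of mathematical induction, the result holds for all r ≥ 1.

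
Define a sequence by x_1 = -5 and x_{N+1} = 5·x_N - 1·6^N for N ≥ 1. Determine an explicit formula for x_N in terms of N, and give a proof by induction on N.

x_N = 5^(N - 1) - 6^N

Computing the first terms: x_1 = -5, x_2 = -31, x_3 = -191. This suggests x_N = 5^(N - 1) - 6^N.
For the base case N = 1: the formula gives -5 = -5 = x_1.
Inductive step: suppose the statement holds for some j ≥ 1, so x_j = 5^(j - 1) - 6^j.
Then x_{j+1} = 5·x_j - 1·6^j = 5·(5^(j - 1) - 6^j) - 1·6^j = 5^j - 6^(j + 1) = 5^((j+1) - 1) - 6^(j+1),
which is the claimed formula at N = j+1.
By induction, the statement is established for all N ≥ 1.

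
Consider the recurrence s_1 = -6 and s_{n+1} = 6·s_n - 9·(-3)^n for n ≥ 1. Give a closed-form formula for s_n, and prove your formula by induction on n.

Computing the first terms: s_1 = -6, s_2 = -9, s_3 = -135. This suggests s_n = (-3)^n - 3·6^(n - 1).
For the base case n = 1: the formula gives -6 = -6 = s_1.
For the inductive step, assume it holds for an arbitrary i ≥ 1, so s_i = (-3)^i - 3·6^(i - 1).
Then s_{i+1} = 6·s_i - 9·(-3)^i = 6·((-3)^i - 3·6^(i - 1)) - 9·(-3)^i = (-3)^(i + 1) - 3·6^i = (-3)^(i+1) - 3·6^((i+1) - 1),
which is the claimed formula at n = i+1.
Hence, by induction on n, the claim holds for every n ≥ 1.

s_n = (-3)^n - 3·6^(n - 1)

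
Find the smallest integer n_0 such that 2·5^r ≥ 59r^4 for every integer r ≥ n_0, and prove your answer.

n_0 = 7

At r = 6: 31250 < 76464, so the inequality fails and n_0 ≥ 7. We prove 2·5^r ≥ 59r^4 for all r ≥ 7.
Base case (r = 7): 2·5^r = 156250 and 59r^4 = 141659, so 156250 ≥ 141659.
Inductive step: assume the claim holds for r = i, so 2·5^i ≥ 59i^4.
Then 2·5^(i + 1) = 5·(2·5^i) ≥ 5·(59i^4).
Also, for i ≥ 7 we have 5·(59i^4) ≥ 59(i+1)^4, since 5 ≥ (1 + 1/i)^4 for all i ≥ 7.
Combining, 2·5^(i + 1) ≥ 59(i+1)^4.
This completes the induction.
Hence the smallest such n_0 is 7.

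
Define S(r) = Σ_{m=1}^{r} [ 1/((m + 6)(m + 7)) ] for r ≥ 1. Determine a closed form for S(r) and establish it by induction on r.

S(r) = r/(7(r + 7))

We claim S(r) = r/(7(r + 7)) for all r ≥ 1.
Base case (r = 1): S(1) = 1/56, and the closed form gives 1/56. They agree.
Inductive step: suppose the statement holds for some m ≥ 1, so S(m) = m/(7(m + 7)).
Then S(m+1) = S(m) + (1/((m + 7)(m + 8))) = (m/(7(m + 7))) + (1/((m + 7)(m + 8))).
Simplifying, S(m+1) = (m + 1)/(7(m + 8)) = (m+1)/(7((m+1) + 7)),
which is the closed form with r = m+1.
By induction, the statement is established for all r ≥ 1.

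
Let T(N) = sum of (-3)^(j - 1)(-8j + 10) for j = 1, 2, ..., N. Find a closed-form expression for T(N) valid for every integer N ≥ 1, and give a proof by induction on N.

T(N) = 2(-3)^N(N - 1) + 2

We claim T(N) = 2(-3)^N(N - 1) + 2 for all N ≥ 1.
When N = 1: T(1) = 2, and the closed form gives 2. They agree.
Suppose the result is true for N = j, so T(j) = 2(-3)^j(j - 1) + 2.
Then T(j+1) = T(j) + ((-3)^j(-8j + 2)) = (2(-3)^j(j - 1) + 2) + ((-3)^j(-8j + 2)).
Simplifying, T(j+1) = -6(-3)^j·j + 2 = 2(-3)^(j+1)((j+1) - 1) + 2,
which is the closed form with N = j+1.
Hence, by induction on N, the claim holds for every N ≥ 1.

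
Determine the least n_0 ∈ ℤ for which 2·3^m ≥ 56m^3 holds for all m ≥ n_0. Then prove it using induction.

At m = 9: 39366 < 40824, so the inequality fails and n_0 ≥ 10. We prove 2·3^m ≥ 56m^3 for all m ≥ 10.
Base step (m = 10): 2·3^m = 118098 and 56m^3 = 56000, so 118098 ≥ 56000.
Suppose the result is true for m = k, so 2·3^k ≥ 56k^3.
Then 2·3^(k + 1) = 3·(2·3^k) ≥ 3·(56k^3).
Also, for k ≥ 10 we have 3·(56k^3) ≥ 56(k+1)^3, since 3 ≥ (1 + 1/k)^3 for all k ≥ 10.
Combining, 2·3^(k + 1) ≥ 56(k+1)^3.
By the principle of mathematical induction, the result holds for all m ≥ 10.
Hence the smallest such n_0 is 10.

n_0 = 10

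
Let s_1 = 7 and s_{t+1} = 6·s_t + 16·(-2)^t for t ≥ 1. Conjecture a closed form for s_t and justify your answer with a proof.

s_t = (-2)^(t + 1) + 3·6^(t - 1)

Computing the first terms: s_1 = 7, s_2 = 10, s_3 = 124. This suggests s_t = (-2)^(t + 1) + 3·6^(t - 1).
For the base case t = 1: the formula gives 7 = 7 = s_1.
For the inductive step, assume it holds for an arbitrary j ≥ 1, so s_j = (-2)^(j + 1) + 3·6^(j - 1).
Then s_{j+1} = 6·s_j + 16·(-2)^j = 6·((-2)^(j + 1) + 3·6^(j - 1)) + 16·(-2)^j = (-2)^(j + 2) + 3·6^j = (-2)^((j+1) + 1) + 3·6^((j+1) - 1),
which is the claimed formula at t = j+1.
By induction, the statement is established for all t ≥ 1.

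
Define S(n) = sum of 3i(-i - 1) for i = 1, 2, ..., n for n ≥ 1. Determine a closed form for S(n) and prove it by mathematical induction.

S(n) = -n(n + 1)(n + 2)

We claim S(n) = -n(n + 1)(n + 2) for all n ≥ 1.
For the base case n = 1: S(1) = -6, and the closed form gives -6. They agree.
Inductive step: assume the claim holds for n = i, so S(i) = i(-i^2 - 3i - 2).
Then S(i+1) = S(i) + (-3(i + 1)(i + 2)) = (i(-i^2 - 3i - 2)) + (-3(i + 1)(i + 2)).
Simplifying, S(i+1) = -(i + 1)(i + 2)(i + 3) = -(i+1)((i+1) + 1)((i+1) + 2),
which is the closed form with n = i+1.
Hence, by induction on n, the claim holds for every n ≥ 1.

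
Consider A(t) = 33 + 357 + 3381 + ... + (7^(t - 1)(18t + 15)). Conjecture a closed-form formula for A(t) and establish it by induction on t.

We claim A(t) = 7^t(3t + 2) - 2 for all t ≥ 1.
For the base case t = 1: A(1) = 33, and the closed form gives 33. They agree.
For the inductive step, assume it holds for an arbitrary m ≥ 1, so A(m) = 7^m(3m + 2) - 2.
Then A(m+1) = A(m) + (7^m(18m + 33)) = (7^m(3m + 2) - 2) + (7^m(18m + 33)).
Simplifying, A(m+1) = 21·7^m·m + 35·7^m - 2 = 7^(m+1)(3(m+1) + 2) - 2,
which is the closed form with t = m+1.
This completes the induction.

A(t) = 7^t(3t + 2) - 2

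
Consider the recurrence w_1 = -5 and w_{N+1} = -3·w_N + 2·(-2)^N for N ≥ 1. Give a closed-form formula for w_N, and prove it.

w_N = -(-2)^(N + 1) - (-3)^(N - 1)

Computing the first terms: w_1 = -5, w_2 = 11, w_3 = -25. This suggests w_N = -(-2)^(N + 1) - (-3)^(N - 1).
For the base case N = 1: the formula gives -5 = -5 = w_1.
Inductive step: assume the claim holds for N = r, so w_r = -(-2)^(r + 1) - (-3)^(r - 1).
Then w_{r+1} = -3·w_r + 2·(-2)^r = -3·(-(-2)^(r + 1) - (-3)^(r - 1)) + 2·(-2)^r = -(-2)^(r + 2) - (-3)^r = -(-2)^((r+1) + 1) - (-3)^((r+1) - 1),
which is the claimed formula at N = r+1.
This completes the induction.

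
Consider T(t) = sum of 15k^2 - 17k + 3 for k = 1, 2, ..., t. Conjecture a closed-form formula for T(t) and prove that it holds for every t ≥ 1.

We claim T(t) = t(5t^2 - t - 3) for all t ≥ 1.
For the base case t = 1: T(1) = 1, and the closed form gives 1. They agree.
Inductive step: suppose the statement holds for some k ≥ 1, so T(k) = k(5k^2 - k - 3).
Then T(k+1) = T(k) + (15k^2 + 13k + 1) = (k(5k^2 - k - 3)) + (15k^2 + 13k + 1).
Simplifying, T(k+1) = (k + 1)(5k^2 + 9k + 1) = (k+1)(5(k+1)^2 - (k+1) - 3),
which is the closed form with t = k+1.
By the principle of mathematical induction, the result holds for all t ≥ 1.

T(t) = t(5t^2 - t - 3)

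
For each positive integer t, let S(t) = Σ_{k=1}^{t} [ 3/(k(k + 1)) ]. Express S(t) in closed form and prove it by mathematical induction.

S(t) = 3t/(t + 1)

We claim S(t) = 3t/(t + 1) for all t ≥ 1.
For the base case t = 1: S(1) = 3/2, and the closed form gives 3/2. They agree.
Inductive step: suppose the statement holds for some k ≥ 1, so S(k) = 3k/(k + 1).
Then S(k+1) = S(k) + (3/((k + 1)(k + 2))) = (3k/(k + 1)) + (3/((k + 1)(k + 2))).
Simplifying, S(k+1) = 3(k + 1)/(k + 2) = 3(k+1)/((k+1) + 1),
which is the closed form with t = k+1.
Hence, by induction on t, the claim holds for every t ≥ 1.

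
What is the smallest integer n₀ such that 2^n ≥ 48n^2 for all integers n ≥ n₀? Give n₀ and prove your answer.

n₀ = 13

At n = 12: 4096 < 6912, so the inequality fails and n₀ ≥ 13. We prove 2^n ≥ 48n^2 for all n ≥ 13.
For the base case n = 13: 2^n = 8192 and 48n^2 = 8112, so 8192 ≥ 8112.
Suppose the result is true for n = r, so 2^r ≥ 48r^2.
Then 2^(r + 1) = 2·(2^r) ≥ 2·(48r^2).
Also, for r ≥ 13 we have 2·(48r^2) ≥ 48(r+1)^2, since 2 ≥ (1 + 1/r)^2 for all r ≥ 13.
Combining, 2^(r + 1) ≥ 48(r+1)^2.
By the principle of mathematical induction, the result holds for all n ≥ 13.
Hence the smallest such n₀ is 13.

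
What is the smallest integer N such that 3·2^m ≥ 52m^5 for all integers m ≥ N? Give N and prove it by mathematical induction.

At m = 28: 805306368 < 894939136, so the inequality fails and N ≥ 29. We prove 3·2^m ≥ 52m^5 for all m ≥ 29.
Base case (m = 29): 3·2^m = 1610612736 and 52m^5 = 1066579748, so 1610612736 ≥ 1066579748.
Suppose the result is true for m = i, so 3·2^i ≥ 52i^5.
Then 3·2^(i + 1) = 2·(3·2^i) ≥ 2·(52i^5).
Also, for i ≥ 29 we have 2·(52i^5) ≥ 52(i+1)^5, since 2 ≥ (1 + 1/i)^5 for all i ≥ 29.
Combining, 3·2^(i + 1) ≥ 52(i+1)^5.
By the principle of mathematical induction, the result holds for all m ≥ 29.
Hence the smallest such N is 29.

N = 29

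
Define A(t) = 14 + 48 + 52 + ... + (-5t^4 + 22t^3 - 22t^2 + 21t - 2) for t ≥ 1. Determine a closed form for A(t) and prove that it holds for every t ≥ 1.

A(t) = -t(t^4 - 3t^3 - 2t^2 - 5t - 5)

We claim A(t) = -t(t^4 - 3t^3 - 2t^2 - 5t - 5) for all t ≥ 1.
For the base case t = 1: A(1) = 14, and the closed form gives 14. They agree.
Inductive step: assume the claim holds for t = k, so A(k) = k(-k^4 + 3k^3 + 2k^2 + 5k + 5).
Then A(k+1) = A(k) + (-5k^4 + 2k^3 + 14k^2 + 23k + 14) = (k(-k^4 + 3k^3 + 2k^2 + 5k + 5)) + (-5k^4 + 2k^3 + 14k^2 + 23k + 14).
Simplifying, A(k+1) = -(k + 1)(k^4 + k^3 - 5k^2 - 14k - 14) = -(k+1)((k+1)^4 - 3(k+1)^3 - 2(k+1)^2 - 5(k+1) - 5),
which is the closed form with t = k+1.
Hence, by induction on t, the claim holds for every t ≥ 1.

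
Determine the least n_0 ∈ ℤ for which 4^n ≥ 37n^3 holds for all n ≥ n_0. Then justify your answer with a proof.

n_0 = 7

At n = 6: 4096 < 7992, so the inequality fails and n_0 ≥ 7. We prove 4^n ≥ 37n^3 for all n ≥ 7.
Base case (n = 7): 4^n = 16384 and 37n^3 = 12691, so 16384 ≥ 12691.
Suppose the result is true for n = j, so 4^j ≥ 37j^3.
Then 4^(j + 1) = 4·(4^j) ≥ 4·(37j^3).
Also, for j ≥ 7 we have 4·(37j^3) ≥ 37(j+1)^3, since 4 ≥ (1 + 1/j)^3 for all j ≥ 7.
Combining, 4^(j + 1) ≥ 37(j+1)^3.
By induction, the statement is established for all n ≥ 7.
Hence the smallest such n_0 is 7.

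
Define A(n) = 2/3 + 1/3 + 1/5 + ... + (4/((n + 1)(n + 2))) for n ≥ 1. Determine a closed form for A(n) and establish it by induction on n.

We claim A(n) = 2n/(n + 2) for all n ≥ 1.
When n = 1: A(1) = 2/3, and the closed form gives 2/3. They agree.
Inductive step: assume the claim holds for n = j, so A(j) = 2j/(j + 2).
Then A(j+1) = A(j) + (4/((j + 2)(j + 3))) = (2j/(j + 2)) + (4/((j + 2)(j + 3))).
Simplifying, A(j+1) = 2(j + 1)/(j + 3) = 2(j+1)/((j+1) + 2),
which is the closed form with n = j+1.
Hence, by induction on n, the claim holds for every n ≥ 1.

A(n) = 2n/(n + 2)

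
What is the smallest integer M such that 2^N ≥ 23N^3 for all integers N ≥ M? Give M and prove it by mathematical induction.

M = 17

At N = 16: 65536 < 94208, so the inequality fails and M ≥ 17. We prove 2^N ≥ 23N^3 for all N ≥ 17.
For the base case N = 17: 2^N = 131072 and 23N^3 = 112999, so 131072 ≥ 112999.
For the inductive step, assume it holds for an arbitrary p ≥ 17, so 2^p ≥ 23p^3.
Then 2^(p + 1) = 2·(2^p) ≥ 2·(23p^3).
Also, for p ≥ 17 we have 2·(23p^3) ≥ 23(p+1)^3, since 2 ≥ (1 + 1/p)^3 for all p ≥ 17.
Combining, 2^(p + 1) ≥ 23(p+1)^3.
This completes the induction.
Hence the smallest such M is 17.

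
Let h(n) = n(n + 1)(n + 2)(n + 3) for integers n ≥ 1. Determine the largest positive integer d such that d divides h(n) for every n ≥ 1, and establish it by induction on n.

d = 24

Computing the first values: h(1) = 24 and h(2) = 120; gcd(24, 120) = 24, so d ≤ 24.
We prove 24 | n(n + 1)(n + 2)(n + 3) for all n ≥ 1 by induction on n.
Base case (n = 1): h(1) = 24 = 24·(1), so 24 | h(1).
For the inductive step, assume it holds for an arbitrary m ≥ 1, i.e. 24 | h(m). Then
h(m+1) − h(m) = (m+1)·(m+2)·(m+3)·(m+4) − m·(m+1)·(m+2)·(m+3) = (m+1)·(m+2)·(m+3)·[(m+4) − m] = 4·(m+1)·(m+2)·(m+3). The product of 3 consecutive integers is divisible by (3)! = 6, so h(m+1) − h(m) is divisible by 4·6 = 24. By the inductive hypothesis 24 | h(m), hence 24 | h(m+1).
By induction, the statement is established for all n ≥ 1.
Therefore the largest such d is 24.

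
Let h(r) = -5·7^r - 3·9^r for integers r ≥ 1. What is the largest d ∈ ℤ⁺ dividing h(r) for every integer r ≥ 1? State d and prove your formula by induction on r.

d = 2

Computing the first values: h(1) = -62 and h(2) = -488; gcd(-62, -488) = 2, so d ≤ 2.
We prove 2 | -5·7^r - 3·9^r for all r ≥ 1 by induction on r.
Base case (r = 1): h(1) = -62 = 2·(-31), so 2 | h(1).
For the inductive step, assume it holds for an arbitrary k ≥ 1, i.e. 2 | h(k). Then
h(k+1) − 9·h(k) = (-5·7^(k+1) - 3·9^(k+1)) − 9·(-5·7^k - 3·9^k) = (-5)·7^k·(7 − 9) = (10)·7^k. Since 2 | h(k) by the inductive hypothesis, 2 | 9·h(k); and 2 | 10 since 10 = 2·5. Therefore 2 | h(k+1).
By the principle of mathematical induction, the result holds for all r ≥ 1.
Therefore the largest such d is 2.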